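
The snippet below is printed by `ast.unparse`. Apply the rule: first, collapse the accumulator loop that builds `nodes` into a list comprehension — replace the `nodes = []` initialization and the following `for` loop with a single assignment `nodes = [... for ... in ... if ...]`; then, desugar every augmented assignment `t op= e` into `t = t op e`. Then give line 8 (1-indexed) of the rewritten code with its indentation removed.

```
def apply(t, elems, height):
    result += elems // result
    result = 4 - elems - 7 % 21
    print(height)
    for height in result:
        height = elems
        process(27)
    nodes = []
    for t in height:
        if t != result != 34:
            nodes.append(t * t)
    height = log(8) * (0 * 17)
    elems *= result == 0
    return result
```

Transformed code:
def apply(t, elems, height):
    result = result + elems // result
    result = 4 - elems - 7 % 21
    print(height)
    for height in result:
        height = elems
        process(27)
    nodes = [t * t for t in height if t != result != 34]
    height = log(8) * (0 * 17)
    elems = elems * (result == 0)
    return result

nodes = [t * t for t in height if t != result != 34]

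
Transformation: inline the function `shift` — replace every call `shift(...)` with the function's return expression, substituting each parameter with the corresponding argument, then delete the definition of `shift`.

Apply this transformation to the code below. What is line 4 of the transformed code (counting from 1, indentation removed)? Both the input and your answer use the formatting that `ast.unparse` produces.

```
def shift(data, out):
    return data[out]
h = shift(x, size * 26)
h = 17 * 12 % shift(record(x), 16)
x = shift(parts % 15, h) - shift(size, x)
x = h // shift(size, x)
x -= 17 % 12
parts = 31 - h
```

Transformed code:
h = x[size * 26]
h = 17 * 12 % record(x)[16]
x = (parts % 15)[h] - size[x]
x = h // size[x]
x -= 17 % 12
parts = 31 - h

x = h // size[x]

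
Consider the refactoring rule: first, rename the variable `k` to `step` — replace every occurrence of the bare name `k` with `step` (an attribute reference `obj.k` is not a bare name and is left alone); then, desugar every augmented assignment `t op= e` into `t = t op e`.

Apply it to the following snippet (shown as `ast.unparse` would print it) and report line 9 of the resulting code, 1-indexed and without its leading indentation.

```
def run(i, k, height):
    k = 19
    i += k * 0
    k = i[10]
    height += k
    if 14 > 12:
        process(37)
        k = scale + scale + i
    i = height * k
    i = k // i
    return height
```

i = height * step

Transformed code:
def run(i, step, height):
    step = 19
    i = i + step * 0
    step = i[10]
    height = height + step
    if 14 > 12:
        process(37)
        step = scale + scale + i
    i = height * step
    i = step // i
    return height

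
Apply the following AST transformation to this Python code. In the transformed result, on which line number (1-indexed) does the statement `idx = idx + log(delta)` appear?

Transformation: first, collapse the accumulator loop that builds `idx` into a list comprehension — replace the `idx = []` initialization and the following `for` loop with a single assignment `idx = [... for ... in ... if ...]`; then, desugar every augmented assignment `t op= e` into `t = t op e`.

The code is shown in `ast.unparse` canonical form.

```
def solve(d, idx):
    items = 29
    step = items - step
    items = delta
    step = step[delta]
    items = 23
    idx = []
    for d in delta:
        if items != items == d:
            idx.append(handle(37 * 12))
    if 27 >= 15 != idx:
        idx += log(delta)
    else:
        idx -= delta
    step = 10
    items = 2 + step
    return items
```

Transformed code:
def solve(d, idx):
    items = 29
    step = items - step
    items = delta
    step = step[delta]
    items = 23
    idx = [handle(37 * 12) for d in delta if items != items == d]
    if 27 >= 15 != idx:
        idx = idx + log(delta)
    else:
        idx = idx - delta
    step = 10
    items = 2 + step
    return items

9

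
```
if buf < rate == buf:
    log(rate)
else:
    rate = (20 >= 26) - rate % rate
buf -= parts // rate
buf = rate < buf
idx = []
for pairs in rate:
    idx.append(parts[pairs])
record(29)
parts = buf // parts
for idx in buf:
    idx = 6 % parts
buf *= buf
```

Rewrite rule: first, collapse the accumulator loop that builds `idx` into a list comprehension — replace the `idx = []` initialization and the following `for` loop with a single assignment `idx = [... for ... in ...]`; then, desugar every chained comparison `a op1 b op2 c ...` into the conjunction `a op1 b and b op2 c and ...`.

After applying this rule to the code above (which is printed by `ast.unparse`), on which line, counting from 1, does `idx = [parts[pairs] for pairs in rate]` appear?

Transformed code:
if buf < rate and rate == buf:
    log(rate)
else:
    rate = (20 >= 26) - rate % rate
buf -= parts // rate
buf = rate < buf
idx = [parts[pairs] for pairs in rate]
record(29)
parts = buf // parts
for idx in buf:
    idx = 6 % parts
buf *= buf

7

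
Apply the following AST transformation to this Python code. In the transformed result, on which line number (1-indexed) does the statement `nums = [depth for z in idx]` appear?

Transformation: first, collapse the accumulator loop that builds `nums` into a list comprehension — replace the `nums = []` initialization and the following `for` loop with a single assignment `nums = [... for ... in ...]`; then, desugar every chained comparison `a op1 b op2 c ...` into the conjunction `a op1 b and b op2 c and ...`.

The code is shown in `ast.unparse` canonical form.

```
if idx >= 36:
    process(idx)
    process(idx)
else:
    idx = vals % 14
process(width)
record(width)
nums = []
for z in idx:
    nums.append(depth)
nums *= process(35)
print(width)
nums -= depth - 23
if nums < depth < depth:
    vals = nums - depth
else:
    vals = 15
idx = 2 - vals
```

8

Transformed code:
if idx >= 36:
    process(idx)
    process(idx)
else:
    idx = vals % 14
process(width)
record(width)
nums = [depth for z in idx]
nums *= process(35)
print(width)
nums -= depth - 23
if nums < depth and depth < depth:
    vals = nums - depth
else:
    vals = 15
idx = 2 - vals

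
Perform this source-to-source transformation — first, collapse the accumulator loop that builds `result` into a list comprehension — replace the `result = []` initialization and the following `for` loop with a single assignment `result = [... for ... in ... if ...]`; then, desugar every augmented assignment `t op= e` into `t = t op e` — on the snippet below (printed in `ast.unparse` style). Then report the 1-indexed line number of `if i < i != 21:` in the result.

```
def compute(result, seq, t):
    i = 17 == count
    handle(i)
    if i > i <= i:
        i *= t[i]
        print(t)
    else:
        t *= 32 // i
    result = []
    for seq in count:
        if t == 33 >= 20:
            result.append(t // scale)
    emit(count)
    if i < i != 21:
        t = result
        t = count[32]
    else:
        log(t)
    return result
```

Transformed code:
def compute(result, seq, t):
    i = 17 == count
    handle(i)
    if i > i <= i:
        i = i * t[i]
        print(t)
    else:
        t = t * (32 // i)
    result = [t // scale for seq in count if t == 33 >= 20]
    emit(count)
    if i < i != 21:
        t = result
        t = count[32]
    else:
        log(t)
    return result

11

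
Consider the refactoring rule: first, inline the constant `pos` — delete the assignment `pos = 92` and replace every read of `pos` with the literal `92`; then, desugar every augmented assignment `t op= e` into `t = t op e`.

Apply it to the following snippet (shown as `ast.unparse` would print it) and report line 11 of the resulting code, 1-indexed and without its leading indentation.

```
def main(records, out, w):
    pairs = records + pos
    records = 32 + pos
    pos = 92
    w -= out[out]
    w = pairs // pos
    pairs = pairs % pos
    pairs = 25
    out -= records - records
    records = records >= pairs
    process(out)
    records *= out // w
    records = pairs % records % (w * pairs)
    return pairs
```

Transformed code:
def main(records, out, w):
    pairs = records + 92
    records = 32 + 92
    w = w - out[out]
    w = pairs // 92
    pairs = pairs % 92
    pairs = 25
    out = out - (records - records)
    records = records >= pairs
    process(out)
    records = records * (out // w)
    records = pairs % records % (w * pairs)
    return pairs

records = records * (out // w)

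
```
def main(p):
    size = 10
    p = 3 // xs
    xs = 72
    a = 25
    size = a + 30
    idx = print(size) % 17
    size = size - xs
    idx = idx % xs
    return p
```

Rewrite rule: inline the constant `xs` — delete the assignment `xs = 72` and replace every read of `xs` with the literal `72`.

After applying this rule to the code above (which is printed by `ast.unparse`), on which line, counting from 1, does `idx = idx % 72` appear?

8

Transformed code:
def main(p):
    size = 10
    p = 3 // 72
    a = 25
    size = a + 30
    idx = print(size) % 17
    size = size - 72
    idx = idx % 72
    return p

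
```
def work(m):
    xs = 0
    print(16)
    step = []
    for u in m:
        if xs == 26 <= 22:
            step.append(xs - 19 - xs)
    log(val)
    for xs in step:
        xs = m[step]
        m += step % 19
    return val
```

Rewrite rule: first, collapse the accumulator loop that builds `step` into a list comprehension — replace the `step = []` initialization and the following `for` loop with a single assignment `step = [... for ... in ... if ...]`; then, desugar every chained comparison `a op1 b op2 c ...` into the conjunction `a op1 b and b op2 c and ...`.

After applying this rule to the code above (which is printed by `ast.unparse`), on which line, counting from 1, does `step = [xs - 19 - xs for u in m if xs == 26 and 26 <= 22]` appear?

Transformed code:
def work(m):
    xs = 0
    print(16)
    step = [xs - 19 - xs for u in m if xs == 26 and 26 <= 22]
    log(val)
    for xs in step:
        xs = m[step]
        m += step % 19
    return val

4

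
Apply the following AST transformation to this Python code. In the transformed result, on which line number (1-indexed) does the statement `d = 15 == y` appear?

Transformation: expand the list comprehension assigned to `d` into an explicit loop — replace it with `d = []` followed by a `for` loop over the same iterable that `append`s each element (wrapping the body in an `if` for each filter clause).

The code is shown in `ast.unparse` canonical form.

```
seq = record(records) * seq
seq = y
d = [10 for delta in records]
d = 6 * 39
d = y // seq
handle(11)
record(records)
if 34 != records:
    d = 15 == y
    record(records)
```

11

Transformed code:
seq = record(records) * seq
seq = y
d = []
for delta in records:
    d.append(10)
d = 6 * 39
d = y // seq
handle(11)
record(records)
if 34 != records:
    d = 15 == y
    record(records)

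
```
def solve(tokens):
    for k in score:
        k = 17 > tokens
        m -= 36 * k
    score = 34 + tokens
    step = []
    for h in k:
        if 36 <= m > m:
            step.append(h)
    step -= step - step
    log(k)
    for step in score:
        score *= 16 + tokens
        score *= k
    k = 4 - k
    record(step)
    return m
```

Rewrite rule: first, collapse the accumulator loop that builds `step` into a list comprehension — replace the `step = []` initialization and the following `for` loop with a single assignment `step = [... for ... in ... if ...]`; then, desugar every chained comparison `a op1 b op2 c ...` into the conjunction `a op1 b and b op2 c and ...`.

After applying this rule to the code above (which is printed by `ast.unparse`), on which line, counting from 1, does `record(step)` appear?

Transformed code:
def solve(tokens):
    for k in score:
        k = 17 > tokens
        m -= 36 * k
    score = 34 + tokens
    step = [h for h in k if 36 <= m and m > m]
    step -= step - step
    log(k)
    for step in score:
        score *= 16 + tokens
        score *= k
    k = 4 - k
    record(step)
    return m

13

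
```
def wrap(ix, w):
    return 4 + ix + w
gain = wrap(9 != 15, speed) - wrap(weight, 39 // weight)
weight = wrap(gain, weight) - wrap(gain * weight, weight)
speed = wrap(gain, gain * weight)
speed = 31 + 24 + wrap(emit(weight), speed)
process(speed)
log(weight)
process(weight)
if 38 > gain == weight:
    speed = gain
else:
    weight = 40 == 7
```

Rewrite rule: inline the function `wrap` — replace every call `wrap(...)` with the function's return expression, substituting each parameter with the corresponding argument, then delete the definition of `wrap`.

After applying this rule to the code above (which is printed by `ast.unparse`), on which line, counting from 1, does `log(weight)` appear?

6

Transformed code:
gain = 4 + (9 != 15) + speed - (4 + weight + 39 // weight)
weight = 4 + gain + weight - (4 + gain * weight + weight)
speed = 4 + gain + gain * weight
speed = 31 + 24 + (4 + emit(weight) + speed)
process(speed)
log(weight)
process(weight)
if 38 > gain == weight:
    speed = gain
else:
    weight = 40 == 7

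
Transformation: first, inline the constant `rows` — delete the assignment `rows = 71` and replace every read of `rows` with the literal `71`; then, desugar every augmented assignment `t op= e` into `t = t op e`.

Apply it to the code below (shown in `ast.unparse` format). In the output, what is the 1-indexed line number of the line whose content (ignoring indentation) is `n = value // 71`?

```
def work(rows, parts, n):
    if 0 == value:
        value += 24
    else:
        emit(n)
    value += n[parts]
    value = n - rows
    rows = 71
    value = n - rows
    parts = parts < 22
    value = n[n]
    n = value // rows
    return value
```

Transformed code:
def work(rows, parts, n):
    if 0 == value:
        value = value + 24
    else:
        emit(n)
    value = value + n[parts]
    value = n - 71
    value = n - 71
    parts = parts < 22
    value = n[n]
    n = value // 71
    return value

11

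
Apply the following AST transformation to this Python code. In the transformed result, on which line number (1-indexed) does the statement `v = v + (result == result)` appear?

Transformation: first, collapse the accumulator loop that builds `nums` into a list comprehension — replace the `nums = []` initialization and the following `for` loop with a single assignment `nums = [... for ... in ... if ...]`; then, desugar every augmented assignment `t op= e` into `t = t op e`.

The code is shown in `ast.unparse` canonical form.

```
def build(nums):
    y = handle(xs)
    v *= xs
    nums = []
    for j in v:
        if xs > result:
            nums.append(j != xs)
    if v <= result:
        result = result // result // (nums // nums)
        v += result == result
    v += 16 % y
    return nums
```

7

Transformed code:
def build(nums):
    y = handle(xs)
    v = v * xs
    nums = [j != xs for j in v if xs > result]
    if v <= result:
        result = result // result // (nums // nums)
        v = v + (result == result)
    v = v + 16 % y
    return nums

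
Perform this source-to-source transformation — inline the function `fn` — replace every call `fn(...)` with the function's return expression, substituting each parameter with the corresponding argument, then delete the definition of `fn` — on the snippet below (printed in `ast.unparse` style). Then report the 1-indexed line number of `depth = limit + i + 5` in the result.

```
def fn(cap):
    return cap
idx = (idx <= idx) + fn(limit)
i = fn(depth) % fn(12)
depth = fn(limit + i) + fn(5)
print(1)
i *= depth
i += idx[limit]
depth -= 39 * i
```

3

Transformed code:
idx = (idx <= idx) + limit
i = depth % 12
depth = limit + i + 5
print(1)
i *= depth
i += idx[limit]
depth -= 39 * i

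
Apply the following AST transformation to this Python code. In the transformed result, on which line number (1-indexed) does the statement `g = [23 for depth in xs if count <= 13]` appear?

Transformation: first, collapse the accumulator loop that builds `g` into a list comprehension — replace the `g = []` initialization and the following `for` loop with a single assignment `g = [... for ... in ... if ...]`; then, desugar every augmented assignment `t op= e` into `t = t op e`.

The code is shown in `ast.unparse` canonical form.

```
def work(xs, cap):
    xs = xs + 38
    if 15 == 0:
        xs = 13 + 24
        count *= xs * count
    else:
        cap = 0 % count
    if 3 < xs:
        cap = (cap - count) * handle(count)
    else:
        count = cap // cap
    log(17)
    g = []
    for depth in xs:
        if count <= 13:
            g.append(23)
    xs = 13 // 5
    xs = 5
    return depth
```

13

Transformed code:
def work(xs, cap):
    xs = xs + 38
    if 15 == 0:
        xs = 13 + 24
        count = count * (xs * count)
    else:
        cap = 0 % count
    if 3 < xs:
        cap = (cap - count) * handle(count)
    else:
        count = cap // cap
    log(17)
    g = [23 for depth in xs if count <= 13]
    xs = 13 // 5
    xs = 5
    return depth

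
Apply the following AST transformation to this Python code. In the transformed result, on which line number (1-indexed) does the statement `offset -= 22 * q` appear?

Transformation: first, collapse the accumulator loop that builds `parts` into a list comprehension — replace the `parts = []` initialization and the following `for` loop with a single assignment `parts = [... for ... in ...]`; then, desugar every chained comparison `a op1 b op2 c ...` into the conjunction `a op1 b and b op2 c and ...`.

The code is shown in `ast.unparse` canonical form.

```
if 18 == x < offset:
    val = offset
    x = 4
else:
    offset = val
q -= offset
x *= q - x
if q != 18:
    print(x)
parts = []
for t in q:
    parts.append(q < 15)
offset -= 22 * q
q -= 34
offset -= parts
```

11

Transformed code:
if 18 == x and x < offset:
    val = offset
    x = 4
else:
    offset = val
q -= offset
x *= q - x
if q != 18:
    print(x)
parts = [q < 15 for t in q]
offset -= 22 * q
q -= 34
offset -= parts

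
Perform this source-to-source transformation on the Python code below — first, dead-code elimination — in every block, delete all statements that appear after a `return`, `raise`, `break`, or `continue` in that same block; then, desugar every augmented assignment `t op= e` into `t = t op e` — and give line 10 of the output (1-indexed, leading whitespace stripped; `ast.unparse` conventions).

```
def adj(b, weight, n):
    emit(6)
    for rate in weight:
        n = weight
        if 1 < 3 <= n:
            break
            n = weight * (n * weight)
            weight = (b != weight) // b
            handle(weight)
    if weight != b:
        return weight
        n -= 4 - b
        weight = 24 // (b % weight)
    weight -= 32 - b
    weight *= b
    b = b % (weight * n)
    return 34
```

Transformed code:
def adj(b, weight, n):
    emit(6)
    for rate in weight:
        n = weight
        if 1 < 3 <= n:
            break
    if weight != b:
        return weight
    weight = weight - (32 - b)
    weight = weight * b
    b = b % (weight * n)
    return 34

weight = weight * b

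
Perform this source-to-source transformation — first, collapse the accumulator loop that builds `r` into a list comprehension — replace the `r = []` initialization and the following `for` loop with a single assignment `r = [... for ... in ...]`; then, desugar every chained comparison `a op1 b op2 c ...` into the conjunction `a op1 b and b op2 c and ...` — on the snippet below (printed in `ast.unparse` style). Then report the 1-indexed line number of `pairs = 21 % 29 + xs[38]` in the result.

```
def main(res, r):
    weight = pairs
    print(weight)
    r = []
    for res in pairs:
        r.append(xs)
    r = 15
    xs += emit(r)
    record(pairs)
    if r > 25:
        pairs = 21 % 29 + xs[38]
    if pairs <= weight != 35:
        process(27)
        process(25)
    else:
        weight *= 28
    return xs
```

Transformed code:
def main(res, r):
    weight = pairs
    print(weight)
    r = [xs for res in pairs]
    r = 15
    xs += emit(r)
    record(pairs)
    if r > 25:
        pairs = 21 % 29 + xs[38]
    if pairs <= weight and weight != 35:
        process(27)
        process(25)
    else:
        weight *= 28
    return xs

9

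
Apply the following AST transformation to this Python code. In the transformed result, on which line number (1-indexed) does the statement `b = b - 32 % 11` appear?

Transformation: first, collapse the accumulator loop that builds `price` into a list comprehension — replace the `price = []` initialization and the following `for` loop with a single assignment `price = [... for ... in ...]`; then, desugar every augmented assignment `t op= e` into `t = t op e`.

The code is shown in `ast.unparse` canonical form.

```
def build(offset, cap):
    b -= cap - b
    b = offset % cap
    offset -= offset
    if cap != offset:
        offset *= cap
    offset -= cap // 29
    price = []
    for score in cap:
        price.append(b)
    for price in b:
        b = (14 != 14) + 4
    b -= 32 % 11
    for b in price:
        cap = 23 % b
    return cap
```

Transformed code:
def build(offset, cap):
    b = b - (cap - b)
    b = offset % cap
    offset = offset - offset
    if cap != offset:
        offset = offset * cap
    offset = offset - cap // 29
    price = [b for score in cap]
    for price in b:
        b = (14 != 14) + 4
    b = b - 32 % 11
    for b in price:
        cap = 23 % b
    return cap

11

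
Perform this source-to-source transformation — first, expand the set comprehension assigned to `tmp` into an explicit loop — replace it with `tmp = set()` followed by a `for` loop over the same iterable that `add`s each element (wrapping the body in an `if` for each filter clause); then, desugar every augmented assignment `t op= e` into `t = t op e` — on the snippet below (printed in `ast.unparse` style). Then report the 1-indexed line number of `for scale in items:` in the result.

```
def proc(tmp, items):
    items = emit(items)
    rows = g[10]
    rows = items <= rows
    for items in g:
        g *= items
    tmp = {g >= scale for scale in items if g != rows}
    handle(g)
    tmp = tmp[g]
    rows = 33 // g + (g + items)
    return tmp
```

8

Transformed code:
def proc(tmp, items):
    items = emit(items)
    rows = g[10]
    rows = items <= rows
    for items in g:
        g = g * items
    tmp = set()
    for scale in items:
        if g != rows:
            tmp.add(g >= scale)
    handle(g)
    tmp = tmp[g]
    rows = 33 // g + (g + items)
    return tmp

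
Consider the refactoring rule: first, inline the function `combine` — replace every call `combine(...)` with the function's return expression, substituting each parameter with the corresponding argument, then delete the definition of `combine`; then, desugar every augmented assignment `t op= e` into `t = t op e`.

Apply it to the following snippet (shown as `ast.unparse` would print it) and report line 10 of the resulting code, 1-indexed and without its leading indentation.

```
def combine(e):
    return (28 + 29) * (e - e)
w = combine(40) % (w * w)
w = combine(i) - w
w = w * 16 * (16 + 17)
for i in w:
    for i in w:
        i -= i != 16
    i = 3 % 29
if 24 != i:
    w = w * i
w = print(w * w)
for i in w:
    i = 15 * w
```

Transformed code:
w = (28 + 29) * (40 - 40) % (w * w)
w = (28 + 29) * (i - i) - w
w = w * 16 * (16 + 17)
for i in w:
    for i in w:
        i = i - (i != 16)
    i = 3 % 29
if 24 != i:
    w = w * i
w = print(w * w)
for i in w:
    i = 15 * w

w = print(w * w)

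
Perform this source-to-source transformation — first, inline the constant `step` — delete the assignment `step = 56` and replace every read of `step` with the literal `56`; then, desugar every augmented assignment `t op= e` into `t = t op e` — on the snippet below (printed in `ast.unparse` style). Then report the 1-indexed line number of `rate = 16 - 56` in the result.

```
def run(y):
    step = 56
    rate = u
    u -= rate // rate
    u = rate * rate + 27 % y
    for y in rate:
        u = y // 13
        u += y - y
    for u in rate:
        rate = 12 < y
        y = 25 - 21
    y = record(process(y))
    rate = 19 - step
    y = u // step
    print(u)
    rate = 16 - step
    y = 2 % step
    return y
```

15

Transformed code:
def run(y):
    rate = u
    u = u - rate // rate
    u = rate * rate + 27 % y
    for y in rate:
        u = y // 13
        u = u + (y - y)
    for u in rate:
        rate = 12 < y
        y = 25 - 21
    y = record(process(y))
    rate = 19 - 56
    y = u // 56
    print(u)
    rate = 16 - 56
    y = 2 % 56
    return y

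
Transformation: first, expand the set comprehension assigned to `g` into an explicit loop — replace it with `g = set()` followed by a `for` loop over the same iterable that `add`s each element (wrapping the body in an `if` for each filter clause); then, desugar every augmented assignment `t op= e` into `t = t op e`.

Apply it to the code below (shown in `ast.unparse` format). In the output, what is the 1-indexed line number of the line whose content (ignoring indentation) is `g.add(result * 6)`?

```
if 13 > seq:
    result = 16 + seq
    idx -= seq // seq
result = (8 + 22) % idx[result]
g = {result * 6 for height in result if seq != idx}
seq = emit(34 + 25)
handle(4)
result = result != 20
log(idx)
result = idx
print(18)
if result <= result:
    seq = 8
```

Transformed code:
if 13 > seq:
    result = 16 + seq
    idx = idx - seq // seq
result = (8 + 22) % idx[result]
g = set()
for height in result:
    if seq != idx:
        g.add(result * 6)
seq = emit(34 + 25)
handle(4)
result = result != 20
log(idx)
result = idx
print(18)
if result <= result:
    seq = 8

8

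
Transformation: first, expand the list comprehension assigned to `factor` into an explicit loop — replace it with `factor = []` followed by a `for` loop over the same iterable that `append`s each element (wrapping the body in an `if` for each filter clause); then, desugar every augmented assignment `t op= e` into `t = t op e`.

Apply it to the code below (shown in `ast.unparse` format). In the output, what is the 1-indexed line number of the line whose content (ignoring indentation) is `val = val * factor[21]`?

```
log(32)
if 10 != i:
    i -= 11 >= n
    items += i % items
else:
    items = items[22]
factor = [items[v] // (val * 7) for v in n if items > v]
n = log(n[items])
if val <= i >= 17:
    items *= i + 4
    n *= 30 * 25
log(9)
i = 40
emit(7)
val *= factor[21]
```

Transformed code:
log(32)
if 10 != i:
    i = i - (11 >= n)
    items = items + i % items
else:
    items = items[22]
factor = []
for v in n:
    if items > v:
        factor.append(items[v] // (val * 7))
n = log(n[items])
if val <= i >= 17:
    items = items * (i + 4)
    n = n * (30 * 25)
log(9)
i = 40
emit(7)
val = val * factor[21]

18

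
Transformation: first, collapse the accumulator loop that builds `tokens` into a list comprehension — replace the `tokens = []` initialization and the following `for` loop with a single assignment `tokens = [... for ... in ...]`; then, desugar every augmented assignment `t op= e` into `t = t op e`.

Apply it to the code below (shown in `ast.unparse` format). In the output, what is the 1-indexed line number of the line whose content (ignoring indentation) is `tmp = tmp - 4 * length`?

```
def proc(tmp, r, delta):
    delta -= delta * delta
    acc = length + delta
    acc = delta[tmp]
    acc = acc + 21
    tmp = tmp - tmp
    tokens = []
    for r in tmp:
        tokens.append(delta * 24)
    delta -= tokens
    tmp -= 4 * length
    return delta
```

9

Transformed code:
def proc(tmp, r, delta):
    delta = delta - delta * delta
    acc = length + delta
    acc = delta[tmp]
    acc = acc + 21
    tmp = tmp - tmp
    tokens = [delta * 24 for r in tmp]
    delta = delta - tokens
    tmp = tmp - 4 * length
    return delta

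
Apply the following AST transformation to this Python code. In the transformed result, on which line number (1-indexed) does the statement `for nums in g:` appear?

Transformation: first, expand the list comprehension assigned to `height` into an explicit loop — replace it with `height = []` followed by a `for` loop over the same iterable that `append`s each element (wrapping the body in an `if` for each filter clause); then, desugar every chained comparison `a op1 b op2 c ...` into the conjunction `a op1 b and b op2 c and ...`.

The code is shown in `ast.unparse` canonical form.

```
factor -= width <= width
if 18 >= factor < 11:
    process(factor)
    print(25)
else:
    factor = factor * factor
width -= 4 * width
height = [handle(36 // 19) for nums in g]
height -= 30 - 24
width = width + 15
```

9

Transformed code:
factor -= width <= width
if 18 >= factor and factor < 11:
    process(factor)
    print(25)
else:
    factor = factor * factor
width -= 4 * width
height = []
for nums in g:
    height.append(handle(36 // 19))
height -= 30 - 24
width = width + 15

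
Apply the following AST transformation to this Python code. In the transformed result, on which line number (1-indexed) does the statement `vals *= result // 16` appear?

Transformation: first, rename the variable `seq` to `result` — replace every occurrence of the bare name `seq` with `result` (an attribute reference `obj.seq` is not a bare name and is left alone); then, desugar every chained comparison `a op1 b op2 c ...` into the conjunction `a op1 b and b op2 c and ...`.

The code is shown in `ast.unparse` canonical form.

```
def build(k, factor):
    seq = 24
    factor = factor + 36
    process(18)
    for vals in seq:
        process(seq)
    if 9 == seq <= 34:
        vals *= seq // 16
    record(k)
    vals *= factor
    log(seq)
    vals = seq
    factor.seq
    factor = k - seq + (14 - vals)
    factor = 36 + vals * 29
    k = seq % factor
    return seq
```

8

Transformed code:
def build(k, factor):
    result = 24
    factor = factor + 36
    process(18)
    for vals in result:
        process(result)
    if 9 == result and result <= 34:
        vals *= result // 16
    record(k)
    vals *= factor
    log(result)
    vals = result
    factor.seq
    factor = k - result + (14 - vals)
    factor = 36 + vals * 29
    k = result % factor
    return result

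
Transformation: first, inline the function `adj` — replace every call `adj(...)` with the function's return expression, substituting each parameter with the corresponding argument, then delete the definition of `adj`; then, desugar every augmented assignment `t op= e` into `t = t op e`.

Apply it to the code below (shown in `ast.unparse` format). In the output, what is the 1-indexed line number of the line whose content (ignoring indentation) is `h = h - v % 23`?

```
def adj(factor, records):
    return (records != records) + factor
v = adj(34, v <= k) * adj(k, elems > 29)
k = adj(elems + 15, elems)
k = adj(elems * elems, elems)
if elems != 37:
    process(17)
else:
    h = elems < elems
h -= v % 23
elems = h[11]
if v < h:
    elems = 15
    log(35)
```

Transformed code:
v = (((v <= k) != (v <= k)) + 34) * (((elems > 29) != (elems > 29)) + k)
k = (elems != elems) + (elems + 15)
k = (elems != elems) + elems * elems
if elems != 37:
    process(17)
else:
    h = elems < elems
h = h - v % 23
elems = h[11]
if v < h:
    elems = 15
    log(35)

8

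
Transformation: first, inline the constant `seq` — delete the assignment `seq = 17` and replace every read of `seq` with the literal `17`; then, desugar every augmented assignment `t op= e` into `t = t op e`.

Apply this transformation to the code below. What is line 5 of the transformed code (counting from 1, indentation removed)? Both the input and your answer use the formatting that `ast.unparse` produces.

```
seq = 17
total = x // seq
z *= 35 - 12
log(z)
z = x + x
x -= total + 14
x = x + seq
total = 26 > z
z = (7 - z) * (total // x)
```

Transformed code:
total = x // 17
z = z * (35 - 12)
log(z)
z = x + x
x = x - (total + 14)
x = x + 17
total = 26 > z
z = (7 - z) * (total // x)

x = x - (total + 14)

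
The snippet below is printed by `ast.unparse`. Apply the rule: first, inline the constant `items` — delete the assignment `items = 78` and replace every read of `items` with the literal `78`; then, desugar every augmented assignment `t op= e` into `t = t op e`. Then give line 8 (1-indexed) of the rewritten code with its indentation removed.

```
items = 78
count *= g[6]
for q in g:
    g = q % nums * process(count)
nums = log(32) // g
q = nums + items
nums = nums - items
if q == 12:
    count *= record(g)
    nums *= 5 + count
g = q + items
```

Transformed code:
count = count * g[6]
for q in g:
    g = q % nums * process(count)
nums = log(32) // g
q = nums + 78
nums = nums - 78
if q == 12:
    count = count * record(g)
    nums = nums * (5 + count)
g = q + 78

count = count * record(g)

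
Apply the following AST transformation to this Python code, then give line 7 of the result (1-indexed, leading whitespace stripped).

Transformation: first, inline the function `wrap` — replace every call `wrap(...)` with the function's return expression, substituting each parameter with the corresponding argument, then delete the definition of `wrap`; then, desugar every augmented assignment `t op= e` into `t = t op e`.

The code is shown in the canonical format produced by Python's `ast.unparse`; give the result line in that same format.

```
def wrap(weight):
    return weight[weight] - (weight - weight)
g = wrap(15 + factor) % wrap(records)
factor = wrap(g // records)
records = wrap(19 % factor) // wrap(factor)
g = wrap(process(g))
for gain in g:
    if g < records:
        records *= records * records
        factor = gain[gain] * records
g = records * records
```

records = records * (records * records)

Transformed code:
g = ((15 + factor)[15 + factor] - (15 + factor - (15 + factor))) % (records[records] - (records - records))
factor = (g // records)[g // records] - (g // records - g // records)
records = ((19 % factor)[19 % factor] - (19 % factor - 19 % factor)) // (factor[factor] - (factor - factor))
g = process(g)[process(g)] - (process(g) - process(g))
for gain in g:
    if g < records:
        records = records * (records * records)
        factor = gain[gain] * records
g = records * records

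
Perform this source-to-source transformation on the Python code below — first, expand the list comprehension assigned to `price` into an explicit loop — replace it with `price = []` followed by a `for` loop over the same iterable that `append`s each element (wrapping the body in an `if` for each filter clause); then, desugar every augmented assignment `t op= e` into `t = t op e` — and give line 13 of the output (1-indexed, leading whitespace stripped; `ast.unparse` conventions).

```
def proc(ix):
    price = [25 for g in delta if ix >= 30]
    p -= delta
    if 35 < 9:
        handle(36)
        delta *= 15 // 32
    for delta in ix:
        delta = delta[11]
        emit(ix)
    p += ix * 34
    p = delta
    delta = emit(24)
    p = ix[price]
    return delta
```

p = p + ix * 34

Transformed code:
def proc(ix):
    price = []
    for g in delta:
        if ix >= 30:
            price.append(25)
    p = p - delta
    if 35 < 9:
        handle(36)
        delta = delta * (15 // 32)
    for delta in ix:
        delta = delta[11]
        emit(ix)
    p = p + ix * 34
    p = delta
    delta = emit(24)
    p = ix[price]
    return delta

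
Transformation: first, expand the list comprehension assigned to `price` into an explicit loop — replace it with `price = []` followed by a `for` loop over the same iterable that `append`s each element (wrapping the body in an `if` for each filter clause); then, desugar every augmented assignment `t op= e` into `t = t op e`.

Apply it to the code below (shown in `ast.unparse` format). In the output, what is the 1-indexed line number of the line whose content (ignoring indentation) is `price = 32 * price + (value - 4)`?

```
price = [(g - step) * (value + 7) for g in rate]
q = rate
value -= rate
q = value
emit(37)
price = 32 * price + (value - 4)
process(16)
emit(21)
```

8

Transformed code:
price = []
for g in rate:
    price.append((g - step) * (value + 7))
q = rate
value = value - rate
q = value
emit(37)
price = 32 * price + (value - 4)
process(16)
emit(21)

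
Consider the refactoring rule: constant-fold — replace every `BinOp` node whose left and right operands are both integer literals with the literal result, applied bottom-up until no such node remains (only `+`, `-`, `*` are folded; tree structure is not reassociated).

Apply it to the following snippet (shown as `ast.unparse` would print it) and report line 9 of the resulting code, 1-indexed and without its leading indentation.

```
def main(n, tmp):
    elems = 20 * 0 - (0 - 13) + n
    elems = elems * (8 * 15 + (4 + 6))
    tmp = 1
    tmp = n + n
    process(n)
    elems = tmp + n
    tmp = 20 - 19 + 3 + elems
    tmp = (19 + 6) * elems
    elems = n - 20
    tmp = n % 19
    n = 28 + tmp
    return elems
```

Transformed code:
def main(n, tmp):
    elems = 13 + n
    elems = elems * 130
    tmp = 1
    tmp = n + n
    process(n)
    elems = tmp + n
    tmp = 4 + elems
    tmp = 25 * elems
    elems = n - 20
    tmp = n % 19
    n = 28 + tmp
    return elems

tmp = 25 * elems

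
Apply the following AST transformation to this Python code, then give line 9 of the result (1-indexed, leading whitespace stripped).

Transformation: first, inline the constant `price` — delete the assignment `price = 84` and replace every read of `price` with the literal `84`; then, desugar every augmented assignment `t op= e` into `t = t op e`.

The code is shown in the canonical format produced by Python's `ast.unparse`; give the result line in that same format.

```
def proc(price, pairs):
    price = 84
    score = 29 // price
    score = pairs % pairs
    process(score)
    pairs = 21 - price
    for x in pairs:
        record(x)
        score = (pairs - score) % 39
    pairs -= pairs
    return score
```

Transformed code:
def proc(price, pairs):
    score = 29 // 84
    score = pairs % pairs
    process(score)
    pairs = 21 - 84
    for x in pairs:
        record(x)
        score = (pairs - score) % 39
    pairs = pairs - pairs
    return score

pairs = pairs - pairs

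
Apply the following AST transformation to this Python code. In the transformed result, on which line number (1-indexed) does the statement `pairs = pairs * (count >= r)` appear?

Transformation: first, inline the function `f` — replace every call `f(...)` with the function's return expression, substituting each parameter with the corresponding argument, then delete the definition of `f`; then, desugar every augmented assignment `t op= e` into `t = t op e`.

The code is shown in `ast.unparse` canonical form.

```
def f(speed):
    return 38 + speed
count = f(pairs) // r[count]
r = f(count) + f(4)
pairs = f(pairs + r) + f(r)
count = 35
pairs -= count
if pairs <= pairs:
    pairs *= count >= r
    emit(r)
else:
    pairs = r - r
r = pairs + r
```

Transformed code:
count = (38 + pairs) // r[count]
r = 38 + count + (38 + 4)
pairs = 38 + (pairs + r) + (38 + r)
count = 35
pairs = pairs - count
if pairs <= pairs:
    pairs = pairs * (count >= r)
    emit(r)
else:
    pairs = r - r
r = pairs + r

7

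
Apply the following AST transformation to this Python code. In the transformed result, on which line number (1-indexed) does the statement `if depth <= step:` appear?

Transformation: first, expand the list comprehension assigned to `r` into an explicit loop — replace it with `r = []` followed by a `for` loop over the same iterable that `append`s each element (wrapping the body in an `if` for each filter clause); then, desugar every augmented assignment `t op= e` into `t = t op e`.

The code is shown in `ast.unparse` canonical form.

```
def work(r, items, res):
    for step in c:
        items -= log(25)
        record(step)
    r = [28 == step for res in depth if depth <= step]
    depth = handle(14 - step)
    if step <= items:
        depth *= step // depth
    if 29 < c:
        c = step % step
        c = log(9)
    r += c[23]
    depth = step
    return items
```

Transformed code:
def work(r, items, res):
    for step in c:
        items = items - log(25)
        record(step)
    r = []
    for res in depth:
        if depth <= step:
            r.append(28 == step)
    depth = handle(14 - step)
    if step <= items:
        depth = depth * (step // depth)
    if 29 < c:
        c = step % step
        c = log(9)
    r = r + c[23]
    depth = step
    return items

7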